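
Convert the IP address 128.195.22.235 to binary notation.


128 = 10000000
195 = 11000011
22 = 00010110
235 = 11101011
Binary: 10000000.11000011.00010110.11101011


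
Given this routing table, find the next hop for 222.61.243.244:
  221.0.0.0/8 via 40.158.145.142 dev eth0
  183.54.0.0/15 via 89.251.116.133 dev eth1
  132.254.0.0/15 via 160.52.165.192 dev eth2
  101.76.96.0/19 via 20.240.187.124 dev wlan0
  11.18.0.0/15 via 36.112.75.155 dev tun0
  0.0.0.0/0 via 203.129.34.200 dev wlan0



Longest prefix match for 222.61.243.244:
  /8 221.0.0.0: no
  /15 183.54.0.0: no
  /15 132.254.0.0: no
  /19 101.76.96.0: no
  /15 11.18.0.0: no
  /0 0.0.0.0: MATCH
Selected: next-hop 203.129.34.200 via wlan0 (matched /0)


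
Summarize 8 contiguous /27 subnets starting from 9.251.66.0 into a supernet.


Original prefix: /27
Number of subnets: 8 = 2^3
New prefix = 27 - 3 = 24
Supernet: 9.251.66.0/24


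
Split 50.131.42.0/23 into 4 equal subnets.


New prefix = 23 + 2 = 25
Each subnet has 128 addresses
  50.131.42.0/25
  50.131.42.128/25
  50.131.43.0/25
  50.131.43.128/25
Subnets: 50.131.42.0/25, 50.131.42.128/25, 50.131.43.0/25, 50.131.43.128/25


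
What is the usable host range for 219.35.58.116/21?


Network: 219.35.56.0
Broadcast: 219.35.63.255
First usable = network + 1
Last usable = broadcast - 1
Range: 219.35.56.1 to 219.35.63.254


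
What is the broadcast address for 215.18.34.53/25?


Network: 215.18.34.0/25
Host bits = 7
Set all host bits to 1:
Broadcast: 215.18.34.127


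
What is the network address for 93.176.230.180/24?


IP:   01011101.10110000.11100110.10110100
Mask: 11111111.11111111.11111111.00000000
AND operation:
Net:  01011101.10110000.11100110.00000000
Network: 93.176.230.0/24


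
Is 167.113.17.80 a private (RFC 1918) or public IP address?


RFC 1918 private ranges:
  10.0.0.0/8 (10.0.0.0 - 10.255.255.255)
  172.16.0.0/12 (172.16.0.0 - 172.31.255.255)
  192.168.0.0/16 (192.168.0.0 - 192.168.255.255)
Public (not in any RFC 1918 range)


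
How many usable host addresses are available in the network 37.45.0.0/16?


Host bits = 32 - 16 = 16
Total addresses = 2^16 = 65536
Usable = total - 2 (network and broadcast)
Usable hosts: 65534


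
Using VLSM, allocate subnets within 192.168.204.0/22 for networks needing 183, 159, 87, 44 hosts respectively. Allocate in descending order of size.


183 hosts -> /24 (254 usable): 192.168.204.0/24
159 hosts -> /24 (254 usable): 192.168.205.0/24
87 hosts -> /25 (126 usable): 192.168.206.0/25
44 hosts -> /26 (62 usable): 192.168.206.128/26
Allocation: 192.168.204.0/24 (183 hosts, 254 usable); 192.168.205.0/24 (159 hosts, 254 usable); 192.168.206.0/25 (87 hosts, 126 usable); 192.168.206.128/26 (44 hosts, 62 usable)


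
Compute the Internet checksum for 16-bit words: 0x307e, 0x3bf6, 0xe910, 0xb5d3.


Sum all words (with carry folding):
+ 0x307e = 0x307e
+ 0x3bf6 = 0x6c74
+ 0xe910 = 0x5585
+ 0xb5d3 = 0x0b59
One's complement: ~0x0b59
Checksum = 0xf4a6


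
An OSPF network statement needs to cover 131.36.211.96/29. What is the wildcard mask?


Subnet mask: 255.255.255.248
Wildcard = 255.255.255.255 - subnet mask
255 - 255 = 0
255 - 255 = 0
255 - 255 = 0
255 - 248 = 7
Wildcard: 0.0.0.7


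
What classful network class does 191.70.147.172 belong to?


First octet: 191
Binary: 10111111
10xxxxxx -> Class B (128-191)
Class B, default mask 255.255.0.0 (/16)


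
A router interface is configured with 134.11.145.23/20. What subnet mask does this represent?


/20 means 20 network bits, 12 host bits
Binary: 11111111111111111111000000000000
Mask: 255.255.240.0


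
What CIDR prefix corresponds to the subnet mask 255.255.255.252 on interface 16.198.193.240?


Binary: 11111111.11111111.11111111.11111100
Count leading 1s
Prefix: /30


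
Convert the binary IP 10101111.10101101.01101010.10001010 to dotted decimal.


10101111 = 175
10101101 = 173
01101010 = 106
10001010 = 138
IP: 175.173.106.138


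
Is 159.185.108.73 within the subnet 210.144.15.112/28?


Subnet network: 210.144.15.112
Test IP AND mask: 159.185.108.64
No, 159.185.108.73 is not in 210.144.15.112/28


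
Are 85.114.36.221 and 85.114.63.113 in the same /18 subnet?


Mask: 255.255.192.0
85.114.36.221 AND mask = 85.114.0.0
85.114.63.113 AND mask = 85.114.0.0
Yes, same subnet (85.114.0.0)


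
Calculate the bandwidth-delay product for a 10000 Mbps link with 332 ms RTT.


BDP = bandwidth * RTT
= 10000 Mbps * 332 ms
= 10000 * 1e6 * 332 / 1000 bits
= 3320000000 bits
= 415000000 bytes
= 405273.4375 KB
BDP = 3320000000 bits (415000000 bytes)


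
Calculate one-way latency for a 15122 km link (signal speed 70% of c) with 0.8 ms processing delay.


Speed = 0.7 * 3e5 km/s = 210000 km/s
Propagation delay = 15122 / 210000 = 0.072 s = 72.0095 ms
Processing delay = 0.8 ms
Total one-way latency = 72.8095 ms


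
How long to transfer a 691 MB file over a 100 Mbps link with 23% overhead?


Effective throughput = 100 * (1 - 23/100) = 77 Mbps
File size in Mb = 691 * 8 = 5528 Mb
Time = 5528 / 77
Time = 71.7922 seconds


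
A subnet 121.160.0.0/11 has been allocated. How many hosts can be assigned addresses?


Host bits = 32 - 11 = 21
Total addresses = 2^21 = 2097152
Usable = total - 2 (network and broadcast)
Usable hosts: 2097150


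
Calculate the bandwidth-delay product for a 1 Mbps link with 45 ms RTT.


BDP = bandwidth * RTT
= 1 Mbps * 45 ms
= 1 * 1e6 * 45 / 1000 bits
= 45000 bits
= 5625 bytes
= 5.4932 KB
BDP = 45000 bits (5625 bytes)


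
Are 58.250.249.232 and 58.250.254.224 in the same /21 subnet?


Mask: 255.255.248.0
58.250.249.232 AND mask = 58.250.248.0
58.250.254.224 AND mask = 58.250.248.0
Yes, same subnet (58.250.248.0)


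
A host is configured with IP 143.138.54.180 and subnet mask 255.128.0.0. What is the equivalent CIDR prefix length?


Binary: 11111111.10000000.00000000.00000000
Count leading 1s
Prefix: /9


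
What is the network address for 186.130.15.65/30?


IP:   10111010.10000010.00001111.01000001
Mask: 11111111.11111111.11111111.11111100
AND operation:
Net:  10111010.10000010.00001111.01000000
Network: 186.130.15.64/30


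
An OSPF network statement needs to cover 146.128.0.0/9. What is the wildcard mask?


Subnet mask: 255.128.0.0
Wildcard = 255.255.255.255 - subnet mask
255 - 255 = 0
255 - 128 = 127
255 - 0 = 255
255 - 0 = 255
Wildcard: 0.127.255.255


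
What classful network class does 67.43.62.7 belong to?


First octet: 67
Binary: 01000011
0xxxxxxx -> Class A (1-126)
Class A, default mask 255.0.0.0 (/8)


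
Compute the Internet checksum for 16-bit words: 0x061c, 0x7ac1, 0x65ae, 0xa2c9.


Sum all words (with carry folding):
+ 0x061c = 0x061c
+ 0x7ac1 = 0x80dd
+ 0x65ae = 0xe68b
+ 0xa2c9 = 0x8955
One's complement: ~0x8955
Checksum = 0x76aa


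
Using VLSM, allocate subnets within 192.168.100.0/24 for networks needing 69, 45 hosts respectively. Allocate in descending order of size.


69 hosts -> /25 (126 usable): 192.168.100.0/25
45 hosts -> /26 (62 usable): 192.168.100.128/26
Allocation: 192.168.100.0/25 (69 hosts, 126 usable); 192.168.100.128/26 (45 hosts, 62 usable)


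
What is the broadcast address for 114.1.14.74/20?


Network: 114.1.0.0/20
Host bits = 12
Set all host bits to 1:
Broadcast: 114.1.15.255


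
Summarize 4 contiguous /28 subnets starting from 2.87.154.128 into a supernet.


Original prefix: /28
Number of subnets: 4 = 2^2
New prefix = 28 - 2 = 26
Supernet: 2.87.154.128/26


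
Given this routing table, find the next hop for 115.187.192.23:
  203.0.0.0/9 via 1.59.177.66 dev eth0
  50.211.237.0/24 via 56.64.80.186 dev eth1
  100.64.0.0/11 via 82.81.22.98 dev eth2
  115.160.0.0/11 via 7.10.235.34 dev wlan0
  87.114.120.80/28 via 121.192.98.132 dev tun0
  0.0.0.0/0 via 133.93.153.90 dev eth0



Longest prefix match for 115.187.192.23:
  /9 203.0.0.0: no
  /24 50.211.237.0: no
  /11 100.64.0.0: no
  /11 115.160.0.0: MATCH
  /28 87.114.120.80: no
  /0 0.0.0.0: MATCH
Selected: next-hop 7.10.235.34 via wlan0 (matched /11)


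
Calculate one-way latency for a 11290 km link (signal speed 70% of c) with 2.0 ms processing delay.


Speed = 0.7 * 3e5 km/s = 210000 km/s
Propagation delay = 11290 / 210000 = 0.0538 s = 53.7619 ms
Processing delay = 2.0 ms
Total one-way latency = 55.7619 ms


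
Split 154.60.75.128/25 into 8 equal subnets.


New prefix = 25 + 3 = 28
Each subnet has 16 addresses
  154.60.75.128/28
  154.60.75.144/28
  154.60.75.160/28
  154.60.75.176/28
  154.60.75.192/28
  154.60.75.208/28
  154.60.75.224/28
  154.60.75.240/28
Subnets: 154.60.75.128/28, 154.60.75.144/28, 154.60.75.160/28, 154.60.75.176/28, 154.60.75.192/28, 154.60.75.208/28, 154.60.75.224/28, 154.60.75.240/28


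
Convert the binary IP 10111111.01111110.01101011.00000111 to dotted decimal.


10111111 = 191
01111110 = 126
01101011 = 107
00000111 = 7
IP: 191.126.107.7


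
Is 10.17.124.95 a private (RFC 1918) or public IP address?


RFC 1918 private ranges:
  10.0.0.0/8 (10.0.0.0 - 10.255.255.255)
  172.16.0.0/12 (172.16.0.0 - 172.31.255.255)
  192.168.0.0/16 (192.168.0.0 - 192.168.255.255)
Private (in 10.0.0.0/8)


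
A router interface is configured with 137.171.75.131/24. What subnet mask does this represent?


/24 means 24 network bits, 8 host bits
Binary: 11111111111111111111111100000000
Mask: 255.255.255.0


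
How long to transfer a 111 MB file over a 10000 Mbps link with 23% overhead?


Effective throughput = 10000 * (1 - 23/100) = 7700 Mbps
File size in Mb = 111 * 8 = 888 Mb
Time = 888 / 7700
Time = 0.1153 seconds


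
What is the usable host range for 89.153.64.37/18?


Network: 89.153.64.0
Broadcast: 89.153.127.255
First usable = network + 1
Last usable = broadcast - 1
Range: 89.153.64.1 to 89.153.127.254


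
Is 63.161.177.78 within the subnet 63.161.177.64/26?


Subnet network: 63.161.177.64
Test IP AND mask: 63.161.177.64
Yes, 63.161.177.78 is in 63.161.177.64/26


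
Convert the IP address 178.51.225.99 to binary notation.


178 = 10110010
51 = 00110011
225 = 11100001
99 = 01100011
Binary: 10110010.00110011.11100001.01100011


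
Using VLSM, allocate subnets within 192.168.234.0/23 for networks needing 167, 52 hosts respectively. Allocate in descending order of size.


167 hosts -> /24 (254 usable): 192.168.234.0/24
52 hosts -> /26 (62 usable): 192.168.235.0/26
Allocation: 192.168.234.0/24 (167 hosts, 254 usable); 192.168.235.0/26 (52 hosts, 62 usable)


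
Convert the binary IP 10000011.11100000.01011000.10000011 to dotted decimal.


10000011 = 131
11100000 = 224
01011000 = 88
10000011 = 131
IP: 131.224.88.131


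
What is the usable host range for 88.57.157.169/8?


Network: 88.0.0.0
Broadcast: 88.255.255.255
First usable = network + 1
Last usable = broadcast - 1
Range: 88.0.0.1 to 88.255.255.254


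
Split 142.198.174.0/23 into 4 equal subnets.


New prefix = 23 + 2 = 25
Each subnet has 128 addresses
  142.198.174.0/25
  142.198.174.128/25
  142.198.175.0/25
  142.198.175.128/25
Subnets: 142.198.174.0/25, 142.198.174.128/25, 142.198.175.0/25, 142.198.175.128/25


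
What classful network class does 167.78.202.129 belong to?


First octet: 167
Binary: 10100111
10xxxxxx -> Class B (128-191)
Class B, default mask 255.255.0.0 (/16)


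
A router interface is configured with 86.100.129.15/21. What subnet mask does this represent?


/21 means 21 network bits, 11 host bits
Binary: 11111111111111111111100000000000
Mask: 255.255.248.0


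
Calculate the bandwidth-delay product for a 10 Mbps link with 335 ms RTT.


BDP = bandwidth * RTT
= 10 Mbps * 335 ms
= 10 * 1e6 * 335 / 1000 bits
= 3350000 bits
= 418750 bytes
= 408.9355 KB
BDP = 3350000 bits (418750 bytes)


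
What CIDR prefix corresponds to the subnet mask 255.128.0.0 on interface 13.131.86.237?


Binary: 11111111.10000000.00000000.00000000
Count leading 1s
Prefix: /9


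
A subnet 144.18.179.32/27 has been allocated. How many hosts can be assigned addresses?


Host bits = 32 - 27 = 5
Total addresses = 2^5 = 32
Usable = total - 2 (network and broadcast)
Usable hosts: 30


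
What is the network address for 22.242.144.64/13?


IP:   00010110.11110010.10010000.01000000
Mask: 11111111.11111000.00000000.00000000
AND operation:
Net:  00010110.11110000.00000000.00000000
Network: 22.240.0.0/13


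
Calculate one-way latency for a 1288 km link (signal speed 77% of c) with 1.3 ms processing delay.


Speed = 0.77 * 3e5 km/s = 231000 km/s
Propagation delay = 1288 / 231000 = 0.0056 s = 5.5758 ms
Processing delay = 1.3 ms
Total one-way latency = 6.8758 ms


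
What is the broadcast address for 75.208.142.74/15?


Network: 75.208.0.0/15
Host bits = 17
Set all host bits to 1:
Broadcast: 75.209.255.255


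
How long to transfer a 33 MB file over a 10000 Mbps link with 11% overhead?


Effective throughput = 10000 * (1 - 11/100) = 8900 Mbps
File size in Mb = 33 * 8 = 264 Mb
Time = 264 / 8900
Time = 0.0297 seconds


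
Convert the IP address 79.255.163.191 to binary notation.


79 = 01001111
255 = 11111111
163 = 10100011
191 = 10111111
Binary: 01001111.11111111.10100011.10111111


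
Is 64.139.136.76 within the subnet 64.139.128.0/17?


Subnet network: 64.139.128.0
Test IP AND mask: 64.139.128.0
Yes, 64.139.136.76 is in 64.139.128.0/17


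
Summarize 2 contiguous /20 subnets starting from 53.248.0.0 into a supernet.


Original prefix: /20
Number of subnets: 2 = 2^1
New prefix = 20 - 1 = 19
Supernet: 53.248.0.0/19


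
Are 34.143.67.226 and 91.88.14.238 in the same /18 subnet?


Mask: 255.255.192.0
34.143.67.226 AND mask = 34.143.64.0
91.88.14.238 AND mask = 91.88.0.0
No, different subnets (34.143.64.0 vs 91.88.0.0)


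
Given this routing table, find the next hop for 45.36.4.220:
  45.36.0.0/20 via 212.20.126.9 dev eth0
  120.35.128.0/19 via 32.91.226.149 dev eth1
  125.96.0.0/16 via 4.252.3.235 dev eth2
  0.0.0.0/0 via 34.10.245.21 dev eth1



Longest prefix match for 45.36.4.220:
  /20 45.36.0.0: MATCH
  /19 120.35.128.0: no
  /16 125.96.0.0: no
  /0 0.0.0.0: MATCH
Selected: next-hop 212.20.126.9 via eth0 (matched /20)


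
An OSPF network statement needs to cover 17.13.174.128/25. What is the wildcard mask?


Subnet mask: 255.255.255.128
Wildcard = 255.255.255.255 - subnet mask
255 - 255 = 0
255 - 255 = 0
255 - 255 = 0
255 - 128 = 127
Wildcard: 0.0.0.127


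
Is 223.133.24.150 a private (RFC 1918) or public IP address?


RFC 1918 private ranges:
  10.0.0.0/8 (10.0.0.0 - 10.255.255.255)
  172.16.0.0/12 (172.16.0.0 - 172.31.255.255)
  192.168.0.0/16 (192.168.0.0 - 192.168.255.255)
Public (not in any RFC 1918 range)


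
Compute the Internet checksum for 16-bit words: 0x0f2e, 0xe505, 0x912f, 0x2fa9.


Sum all words (with carry folding):
+ 0x0f2e = 0x0f2e
+ 0xe505 = 0xf433
+ 0x912f = 0x8563
+ 0x2fa9 = 0xb50c
One's complement: ~0xb50c
Checksum = 0x4af3


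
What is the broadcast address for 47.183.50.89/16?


Network: 47.183.0.0/16
Host bits = 16
Set all host bits to 1:
Broadcast: 47.183.255.255


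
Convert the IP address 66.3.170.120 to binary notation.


66 = 01000010
3 = 00000011
170 = 10101010
120 = 01111000
Binary: 01000010.00000011.10101010.01111000


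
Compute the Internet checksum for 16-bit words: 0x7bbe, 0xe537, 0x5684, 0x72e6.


Sum all words (with carry folding):
+ 0x7bbe = 0x7bbe
+ 0xe537 = 0x60f6
+ 0x5684 = 0xb77a
+ 0x72e6 = 0x2a61
One's complement: ~0x2a61
Checksum = 0xd59e


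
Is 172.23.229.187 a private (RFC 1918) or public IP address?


RFC 1918 private ranges:
  10.0.0.0/8 (10.0.0.0 - 10.255.255.255)
  172.16.0.0/12 (172.16.0.0 - 172.31.255.255)
  192.168.0.0/16 (192.168.0.0 - 192.168.255.255)
Private (in 172.16.0.0/12)


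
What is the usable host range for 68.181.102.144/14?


Network: 68.180.0.0
Broadcast: 68.183.255.255
First usable = network + 1
Last usable = broadcast - 1
Range: 68.180.0.1 to 68.183.255.254


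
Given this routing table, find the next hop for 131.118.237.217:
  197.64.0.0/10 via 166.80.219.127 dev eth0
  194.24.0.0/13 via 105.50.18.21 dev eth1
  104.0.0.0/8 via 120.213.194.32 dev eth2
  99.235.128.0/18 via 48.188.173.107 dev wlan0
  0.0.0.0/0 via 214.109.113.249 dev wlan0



Longest prefix match for 131.118.237.217:
  /10 197.64.0.0: no
  /13 194.24.0.0: no
  /8 104.0.0.0: no
  /18 99.235.128.0: no
  /0 0.0.0.0: MATCH
Selected: next-hop 214.109.113.249 via wlan0 (matched /0)


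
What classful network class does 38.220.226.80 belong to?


First octet: 38
Binary: 00100110
0xxxxxxx -> Class A (1-126)
Class A, default mask 255.0.0.0 (/8)


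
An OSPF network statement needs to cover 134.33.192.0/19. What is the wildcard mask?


Subnet mask: 255.255.224.0
Wildcard = 255.255.255.255 - subnet mask
255 - 255 = 0
255 - 255 = 0
255 - 224 = 31
255 - 0 = 255
Wildcard: 0.0.31.255


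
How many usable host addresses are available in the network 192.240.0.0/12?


Host bits = 32 - 12 = 20
Total addresses = 2^20 = 1048576
Usable = total - 2 (network and broadcast)
Usable hosts: 1048574


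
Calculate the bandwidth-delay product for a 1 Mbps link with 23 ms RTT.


BDP = bandwidth * RTT
= 1 Mbps * 23 ms
= 1 * 1e6 * 23 / 1000 bits
= 23000 bits
= 2875 bytes
= 2.8076 KB
BDP = 23000 bits (2875 bytes)


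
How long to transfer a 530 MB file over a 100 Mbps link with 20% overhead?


Effective throughput = 100 * (1 - 20/100) = 80 Mbps
File size in Mb = 530 * 8 = 4240 Mb
Time = 4240 / 80
Time = 53 seconds


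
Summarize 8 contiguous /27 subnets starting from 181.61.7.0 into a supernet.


Original prefix: /27
Number of subnets: 8 = 2^3
New prefix = 27 - 3 = 24
Supernet: 181.61.7.0/24


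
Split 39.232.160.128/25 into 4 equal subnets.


New prefix = 25 + 2 = 27
Each subnet has 32 addresses
  39.232.160.128/27
  39.232.160.160/27
  39.232.160.192/27
  39.232.160.224/27
Subnets: 39.232.160.128/27, 39.232.160.160/27, 39.232.160.192/27, 39.232.160.224/27


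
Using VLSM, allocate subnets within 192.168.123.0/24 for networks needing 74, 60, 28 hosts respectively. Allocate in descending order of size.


74 hosts -> /25 (126 usable): 192.168.123.0/25
60 hosts -> /26 (62 usable): 192.168.123.128/26
28 hosts -> /27 (30 usable): 192.168.123.192/27
Allocation: 192.168.123.0/25 (74 hosts, 126 usable); 192.168.123.128/26 (60 hosts, 62 usable); 192.168.123.192/27 (28 hosts, 30 usable)


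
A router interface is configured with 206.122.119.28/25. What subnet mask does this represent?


/25 means 25 network bits, 7 host bits
Binary: 11111111111111111111111110000000
Mask: 255.255.255.128


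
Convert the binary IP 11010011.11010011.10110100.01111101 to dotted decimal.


11010011 = 211
11010011 = 211
10110100 = 180
01111101 = 125
IP: 211.211.180.125


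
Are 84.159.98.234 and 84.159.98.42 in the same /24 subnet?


Mask: 255.255.255.0
84.159.98.234 AND mask = 84.159.98.0
84.159.98.42 AND mask = 84.159.98.0
Yes, same subnet (84.159.98.0)


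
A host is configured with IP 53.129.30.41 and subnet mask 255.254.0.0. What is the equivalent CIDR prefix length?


Binary: 11111111.11111110.00000000.00000000
Count leading 1s
Prefix: /15


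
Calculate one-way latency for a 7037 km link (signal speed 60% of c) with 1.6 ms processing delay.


Speed = 0.6 * 3e5 km/s = 180000 km/s
Propagation delay = 7037 / 180000 = 0.0391 s = 39.0944 ms
Processing delay = 1.6 ms
Total one-way latency = 40.6944 ms


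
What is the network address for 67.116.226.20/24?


IP:   01000011.01110100.11100010.00010100
Mask: 11111111.11111111.11111111.00000000
AND operation:
Net:  01000011.01110100.11100010.00000000
Network: 67.116.226.0/24


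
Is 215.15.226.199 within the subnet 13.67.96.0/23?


Subnet network: 13.67.96.0
Test IP AND mask: 215.15.226.0
No, 215.15.226.199 is not in 13.67.96.0/23


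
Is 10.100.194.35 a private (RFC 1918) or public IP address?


RFC 1918 private ranges:
  10.0.0.0/8 (10.0.0.0 - 10.255.255.255)
  172.16.0.0/12 (172.16.0.0 - 172.31.255.255)
  192.168.0.0/16 (192.168.0.0 - 192.168.255.255)
Private (in 10.0.0.0/8)


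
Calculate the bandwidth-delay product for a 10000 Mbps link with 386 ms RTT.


BDP = bandwidth * RTT
= 10000 Mbps * 386 ms
= 10000 * 1e6 * 386 / 1000 bits
= 3860000000 bits
= 482500000 bytes
= 471191.4062 KB
BDP = 3860000000 bits (482500000 bytes)


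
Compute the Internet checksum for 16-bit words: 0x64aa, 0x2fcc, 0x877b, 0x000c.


Sum all words (with carry folding):
+ 0x64aa = 0x64aa
+ 0x2fcc = 0x9476
+ 0x877b = 0x1bf2
+ 0x000c = 0x1bfe
One's complement: ~0x1bfe
Checksum = 0xe401


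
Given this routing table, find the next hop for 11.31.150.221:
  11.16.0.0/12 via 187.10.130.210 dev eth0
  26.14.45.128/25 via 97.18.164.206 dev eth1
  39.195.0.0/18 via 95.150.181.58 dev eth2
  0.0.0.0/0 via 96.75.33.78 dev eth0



Longest prefix match for 11.31.150.221:
  /12 11.16.0.0: MATCH
  /25 26.14.45.128: no
  /18 39.195.0.0: no
  /0 0.0.0.0: MATCH
Selected: next-hop 187.10.130.210 via eth0 (matched /12)


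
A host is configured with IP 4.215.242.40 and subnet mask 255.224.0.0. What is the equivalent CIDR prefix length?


Binary: 11111111.11100000.00000000.00000000
Count leading 1s
Prefix: /11


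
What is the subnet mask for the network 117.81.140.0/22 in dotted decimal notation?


/22 means 22 network bits, 10 host bits
Binary: 11111111111111111111110000000000
Mask: 255.255.252.0


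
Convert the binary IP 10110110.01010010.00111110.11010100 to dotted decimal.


10110110 = 182
01010010 = 82
00111110 = 62
11010100 = 212
IP: 182.82.62.212


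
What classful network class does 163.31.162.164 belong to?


First octet: 163
Binary: 10100011
10xxxxxx -> Class B (128-191)
Class B, default mask 255.255.0.0 (/16)


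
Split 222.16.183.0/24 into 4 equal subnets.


New prefix = 24 + 2 = 26
Each subnet has 64 addresses
  222.16.183.0/26
  222.16.183.64/26
  222.16.183.128/26
  222.16.183.192/26
Subnets: 222.16.183.0/26, 222.16.183.64/26, 222.16.183.128/26, 222.16.183.192/26


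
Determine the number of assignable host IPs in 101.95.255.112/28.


Host bits = 32 - 28 = 4
Total addresses = 2^4 = 16
Usable = total - 2 (network and broadcast)
Usable hosts: 14


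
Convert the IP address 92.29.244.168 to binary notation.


92 = 01011100
29 = 00011101
244 = 11110100
168 = 10101000
Binary: 01011100.00011101.11110100.10101000


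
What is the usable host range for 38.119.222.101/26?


Network: 38.119.222.64
Broadcast: 38.119.222.127
First usable = network + 1
Last usable = broadcast - 1
Range: 38.119.222.65 to 38.119.222.126


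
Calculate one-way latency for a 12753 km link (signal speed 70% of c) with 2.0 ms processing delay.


Speed = 0.7 * 3e5 km/s = 210000 km/s
Propagation delay = 12753 / 210000 = 0.0607 s = 60.7286 ms
Processing delay = 2.0 ms
Total one-way latency = 62.7286 ms


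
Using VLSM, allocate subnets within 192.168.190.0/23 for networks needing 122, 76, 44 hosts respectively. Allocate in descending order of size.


122 hosts -> /25 (126 usable): 192.168.190.0/25
76 hosts -> /25 (126 usable): 192.168.190.128/25
44 hosts -> /26 (62 usable): 192.168.191.0/26
Allocation: 192.168.190.0/25 (122 hosts, 126 usable); 192.168.190.128/25 (76 hosts, 126 usable); 192.168.191.0/26 (44 hosts, 62 usable)


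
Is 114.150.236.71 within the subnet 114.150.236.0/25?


Subnet network: 114.150.236.0
Test IP AND mask: 114.150.236.0
Yes, 114.150.236.71 is in 114.150.236.0/25


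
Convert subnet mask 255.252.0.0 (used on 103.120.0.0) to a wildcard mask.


Subnet mask: 255.252.0.0
Wildcard = 255.255.255.255 - subnet mask
255 - 255 = 0
255 - 252 = 3
255 - 0 = 255
255 - 0 = 255
Wildcard: 0.3.255.255


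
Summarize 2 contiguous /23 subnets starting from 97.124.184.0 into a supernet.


Original prefix: /23
Number of subnets: 2 = 2^1
New prefix = 23 - 1 = 22
Supernet: 97.124.184.0/22


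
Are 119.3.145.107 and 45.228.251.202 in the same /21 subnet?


Mask: 255.255.248.0
119.3.145.107 AND mask = 119.3.144.0
45.228.251.202 AND mask = 45.228.248.0
No, different subnets (119.3.144.0 vs 45.228.248.0)


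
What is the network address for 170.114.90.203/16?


IP:   10101010.01110010.01011010.11001011
Mask: 11111111.11111111.00000000.00000000
AND operation:
Net:  10101010.01110010.00000000.00000000
Network: 170.114.0.0/16


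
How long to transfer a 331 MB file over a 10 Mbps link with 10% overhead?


Effective throughput = 10 * (1 - 10/100) = 9 Mbps
File size in Mb = 331 * 8 = 2648 Mb
Time = 2648 / 9
Time = 294.2222 seconds


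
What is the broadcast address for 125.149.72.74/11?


Network: 125.128.0.0/11
Host bits = 21
Set all host bits to 1:
Broadcast: 125.159.255.255


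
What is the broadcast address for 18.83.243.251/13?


Network: 18.80.0.0/13
Host bits = 19
Set all host bits to 1:
Broadcast: 18.87.255.255


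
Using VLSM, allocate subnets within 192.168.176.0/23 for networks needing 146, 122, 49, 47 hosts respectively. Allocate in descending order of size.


146 hosts -> /24 (254 usable): 192.168.176.0/24
122 hosts -> /25 (126 usable): 192.168.177.0/25
49 hosts -> /26 (62 usable): 192.168.177.128/26
47 hosts -> /26 (62 usable): 192.168.177.192/26
Allocation: 192.168.176.0/24 (146 hosts, 254 usable); 192.168.177.0/25 (122 hosts, 126 usable); 192.168.177.128/26 (49 hosts, 62 usable); 192.168.177.192/26 (47 hosts, 62 usable)


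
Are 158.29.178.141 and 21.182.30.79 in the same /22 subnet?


Mask: 255.255.252.0
158.29.178.141 AND mask = 158.29.176.0
21.182.30.79 AND mask = 21.182.28.0
No, different subnets (158.29.176.0 vs 21.182.28.0)


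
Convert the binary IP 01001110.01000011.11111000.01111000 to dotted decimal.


01001110 = 78
01000011 = 67
11111000 = 248
01111000 = 120
IP: 78.67.248.120


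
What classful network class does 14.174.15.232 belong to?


First octet: 14
Binary: 00001110
0xxxxxxx -> Class A (1-126)
Class A, default mask 255.0.0.0 (/8)


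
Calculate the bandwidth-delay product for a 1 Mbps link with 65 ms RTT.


BDP = bandwidth * RTT
= 1 Mbps * 65 ms
= 1 * 1e6 * 65 / 1000 bits
= 65000 bits
= 8125 bytes
= 7.9346 KB
BDP = 65000 bits (8125 bytes)


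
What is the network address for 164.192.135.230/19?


IP:   10100100.11000000.10000111.11100110
Mask: 11111111.11111111.11100000.00000000
AND operation:
Net:  10100100.11000000.10000000.00000000
Network: 164.192.128.0/19


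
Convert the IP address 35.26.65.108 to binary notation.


35 = 00100011
26 = 00011010
65 = 01000001
108 = 01101100
Binary: 00100011.00011010.01000001.01101100


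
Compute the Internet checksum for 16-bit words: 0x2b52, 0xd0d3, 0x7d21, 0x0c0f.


Sum all words (with carry folding):
+ 0x2b52 = 0x2b52
+ 0xd0d3 = 0xfc25
+ 0x7d21 = 0x7947
+ 0x0c0f = 0x8556
One's complement: ~0x8556
Checksum = 0x7aa9


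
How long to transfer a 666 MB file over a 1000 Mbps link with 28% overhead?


Effective throughput = 1000 * (1 - 28/100) = 720 Mbps
File size in Mb = 666 * 8 = 5328 Mb
Time = 5328 / 720
Time = 7.4 seconds


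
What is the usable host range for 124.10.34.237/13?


Network: 124.8.0.0
Broadcast: 124.15.255.255
First usable = network + 1
Last usable = broadcast - 1
Range: 124.8.0.1 to 124.15.255.254


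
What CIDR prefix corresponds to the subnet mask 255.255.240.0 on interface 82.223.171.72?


Binary: 11111111.11111111.11110000.00000000
Count leading 1s
Prefix: /20


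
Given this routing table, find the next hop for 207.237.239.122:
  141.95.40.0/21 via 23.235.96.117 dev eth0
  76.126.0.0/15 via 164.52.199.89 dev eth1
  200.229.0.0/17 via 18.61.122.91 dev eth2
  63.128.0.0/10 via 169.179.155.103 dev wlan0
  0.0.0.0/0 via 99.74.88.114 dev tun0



Longest prefix match for 207.237.239.122:
  /21 141.95.40.0: no
  /15 76.126.0.0: no
  /17 200.229.0.0: no
  /10 63.128.0.0: no
  /0 0.0.0.0: MATCH
Selected: next-hop 99.74.88.114 via tun0 (matched /0)


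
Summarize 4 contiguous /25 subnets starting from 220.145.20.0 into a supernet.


Original prefix: /25
Number of subnets: 4 = 2^2
New prefix = 25 - 2 = 23
Supernet: 220.145.20.0/23


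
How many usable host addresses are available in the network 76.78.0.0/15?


Host bits = 32 - 15 = 17
Total addresses = 2^17 = 131072
Usable = total - 2 (network and broadcast)
Usable hosts: 131070


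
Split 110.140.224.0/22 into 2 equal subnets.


New prefix = 22 + 1 = 23
Each subnet has 512 addresses
  110.140.224.0/23
  110.140.226.0/23
Subnets: 110.140.224.0/23, 110.140.226.0/23


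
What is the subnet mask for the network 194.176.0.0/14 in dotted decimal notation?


/14 means 14 network bits, 18 host bits
Binary: 11111111111111000000000000000000
Mask: 255.252.0.0


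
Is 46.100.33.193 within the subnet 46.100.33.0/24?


Subnet network: 46.100.33.0
Test IP AND mask: 46.100.33.0
Yes, 46.100.33.193 is in 46.100.33.0/24


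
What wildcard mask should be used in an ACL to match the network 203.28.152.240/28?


Subnet mask: 255.255.255.240
Wildcard = 255.255.255.255 - subnet mask
255 - 255 = 0
255 - 255 = 0
255 - 255 = 0
255 - 240 = 15
Wildcard: 0.0.0.15


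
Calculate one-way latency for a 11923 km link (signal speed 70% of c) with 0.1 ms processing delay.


Speed = 0.7 * 3e5 km/s = 210000 km/s
Propagation delay = 11923 / 210000 = 0.0568 s = 56.7762 ms
Processing delay = 0.1 ms
Total one-way latency = 56.8762 ms


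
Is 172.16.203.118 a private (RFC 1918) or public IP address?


RFC 1918 private ranges:
  10.0.0.0/8 (10.0.0.0 - 10.255.255.255)
  172.16.0.0/12 (172.16.0.0 - 172.31.255.255)
  192.168.0.0/16 (192.168.0.0 - 192.168.255.255)
Private (in 172.16.0.0/12)


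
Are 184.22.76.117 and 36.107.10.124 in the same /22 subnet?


Mask: 255.255.252.0
184.22.76.117 AND mask = 184.22.76.0
36.107.10.124 AND mask = 36.107.8.0
No, different subnets (184.22.76.0 vs 36.107.8.0)


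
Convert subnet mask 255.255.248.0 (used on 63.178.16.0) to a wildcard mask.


Subnet mask: 255.255.248.0
Wildcard = 255.255.255.255 - subnet mask
255 - 255 = 0
255 - 255 = 0
255 - 248 = 7
255 - 0 = 255
Wildcard: 0.0.7.255


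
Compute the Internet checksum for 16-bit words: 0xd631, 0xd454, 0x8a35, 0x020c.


Sum all words (with carry folding):
+ 0xd631 = 0xd631
+ 0xd454 = 0xaa86
+ 0x8a35 = 0x34bc
+ 0x020c = 0x36c8
One's complement: ~0x36c8
Checksum = 0xc937


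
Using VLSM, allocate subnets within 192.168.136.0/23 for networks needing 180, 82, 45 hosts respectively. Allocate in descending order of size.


180 hosts -> /24 (254 usable): 192.168.136.0/24
82 hosts -> /25 (126 usable): 192.168.137.0/25
45 hosts -> /26 (62 usable): 192.168.137.128/26
Allocation: 192.168.136.0/24 (180 hosts, 254 usable); 192.168.137.0/25 (82 hosts, 126 usable); 192.168.137.128/26 (45 hosts, 62 usable)


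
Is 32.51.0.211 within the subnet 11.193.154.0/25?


Subnet network: 11.193.154.0
Test IP AND mask: 32.51.0.128
No, 32.51.0.211 is not in 11.193.154.0/25


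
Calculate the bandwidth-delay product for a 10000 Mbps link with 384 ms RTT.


BDP = bandwidth * RTT
= 10000 Mbps * 384 ms
= 10000 * 1e6 * 384 / 1000 bits
= 3840000000 bits
= 480000000 bytes
= 468750 KB
BDP = 3840000000 bits (480000000 bytes)


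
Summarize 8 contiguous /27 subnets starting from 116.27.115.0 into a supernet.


Original prefix: /27
Number of subnets: 8 = 2^3
New prefix = 27 - 3 = 24
Supernet: 116.27.115.0/24


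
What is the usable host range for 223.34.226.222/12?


Network: 223.32.0.0
Broadcast: 223.47.255.255
First usable = network + 1
Last usable = broadcast - 1
Range: 223.32.0.1 to 223.47.255.254


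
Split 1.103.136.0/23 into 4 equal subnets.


New prefix = 23 + 2 = 25
Each subnet has 128 addresses
  1.103.136.0/25
  1.103.136.128/25
  1.103.137.0/25
  1.103.137.128/25
Subnets: 1.103.136.0/25, 1.103.136.128/25, 1.103.137.0/25, 1.103.137.128/25


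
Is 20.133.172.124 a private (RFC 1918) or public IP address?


RFC 1918 private ranges:
  10.0.0.0/8 (10.0.0.0 - 10.255.255.255)
  172.16.0.0/12 (172.16.0.0 - 172.31.255.255)
  192.168.0.0/16 (192.168.0.0 - 192.168.255.255)
Public (not in any RFC 1918 range)


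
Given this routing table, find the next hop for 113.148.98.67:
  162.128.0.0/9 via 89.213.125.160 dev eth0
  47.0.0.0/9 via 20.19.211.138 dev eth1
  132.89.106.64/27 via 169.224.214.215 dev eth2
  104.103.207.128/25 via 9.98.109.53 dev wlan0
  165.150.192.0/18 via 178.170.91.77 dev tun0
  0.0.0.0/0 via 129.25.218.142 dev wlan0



Longest prefix match for 113.148.98.67:
  /9 162.128.0.0: no
  /9 47.0.0.0: no
  /27 132.89.106.64: no
  /25 104.103.207.128: no
  /18 165.150.192.0: no
  /0 0.0.0.0: MATCH
Selected: next-hop 129.25.218.142 via wlan0 (matched /0)


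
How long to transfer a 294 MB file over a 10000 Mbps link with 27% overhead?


Effective throughput = 10000 * (1 - 27/100) = 7300 Mbps
File size in Mb = 294 * 8 = 2352 Mb
Time = 2352 / 7300
Time = 0.3222 seconds


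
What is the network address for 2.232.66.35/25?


IP:   00000010.11101000.01000010.00100011
Mask: 11111111.11111111.11111111.10000000
AND operation:
Net:  00000010.11101000.01000010.00000000
Network: 2.232.66.0/25


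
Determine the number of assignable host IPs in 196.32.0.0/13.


Host bits = 32 - 13 = 19
Total addresses = 2^19 = 524288
Usable = total - 2 (network and broadcast)
Usable hosts: 524286


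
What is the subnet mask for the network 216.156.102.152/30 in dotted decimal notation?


/30 means 30 network bits, 2 host bits
Binary: 11111111111111111111111111111100
Mask: 255.255.255.252


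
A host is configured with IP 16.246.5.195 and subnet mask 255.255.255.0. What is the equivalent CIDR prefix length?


Binary: 11111111.11111111.11111111.00000000
Count leading 1s
Prefix: /24


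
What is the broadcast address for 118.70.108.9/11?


Network: 118.64.0.0/11
Host bits = 21
Set all host bits to 1:
Broadcast: 118.95.255.255


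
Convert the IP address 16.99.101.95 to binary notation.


16 = 00010000
99 = 01100011
101 = 01100101
95 = 01011111
Binary: 00010000.01100011.01100101.01011111


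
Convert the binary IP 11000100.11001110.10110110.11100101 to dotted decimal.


11000100 = 196
11001110 = 206
10110110 = 182
11100101 = 229
IP: 196.206.182.229


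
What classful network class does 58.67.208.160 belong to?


First octet: 58
Binary: 00111010
0xxxxxxx -> Class A (1-126)
Class A, default mask 255.0.0.0 (/8)


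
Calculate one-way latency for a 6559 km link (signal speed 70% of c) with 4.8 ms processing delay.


Speed = 0.7 * 3e5 km/s = 210000 km/s
Propagation delay = 6559 / 210000 = 0.0312 s = 31.2333 ms
Processing delay = 4.8 ms
Total one-way latency = 36.0333 ms


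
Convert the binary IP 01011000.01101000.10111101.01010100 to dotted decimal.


01011000 = 88
01101000 = 104
10111101 = 189
01010100 = 84
IP: 88.104.189.84


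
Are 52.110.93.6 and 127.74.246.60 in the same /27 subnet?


Mask: 255.255.255.224
52.110.93.6 AND mask = 52.110.93.0
127.74.246.60 AND mask = 127.74.246.32
No, different subnets (52.110.93.0 vs 127.74.246.32)


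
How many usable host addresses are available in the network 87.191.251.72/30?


Host bits = 32 - 30 = 2
Total addresses = 2^2 = 4
Usable = total - 2 (network and broadcast)
Usable hosts: 2


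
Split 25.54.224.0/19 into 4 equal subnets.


New prefix = 19 + 2 = 21
Each subnet has 2048 addresses
  25.54.224.0/21
  25.54.232.0/21
  25.54.240.0/21
  25.54.248.0/21
Subnets: 25.54.224.0/21, 25.54.232.0/21, 25.54.240.0/21, 25.54.248.0/21


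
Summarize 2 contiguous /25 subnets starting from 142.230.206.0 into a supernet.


Original prefix: /25
Number of subnets: 2 = 2^1
New prefix = 25 - 1 = 24
Supernet: 142.230.206.0/24


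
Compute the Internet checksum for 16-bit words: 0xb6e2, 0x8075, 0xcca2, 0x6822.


Sum all words (with carry folding):
+ 0xb6e2 = 0xb6e2
+ 0x8075 = 0x3758
+ 0xcca2 = 0x03fb
+ 0x6822 = 0x6c1d
One's complement: ~0x6c1d
Checksum = 0x93e2


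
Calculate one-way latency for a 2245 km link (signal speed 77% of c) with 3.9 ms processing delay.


Speed = 0.77 * 3e5 km/s = 231000 km/s
Propagation delay = 2245 / 231000 = 0.0097 s = 9.7186 ms
Processing delay = 3.9 ms
Total one-way latency = 13.6186 ms


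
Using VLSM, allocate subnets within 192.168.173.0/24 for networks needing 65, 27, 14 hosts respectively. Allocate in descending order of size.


65 hosts -> /25 (126 usable): 192.168.173.0/25
27 hosts -> /27 (30 usable): 192.168.173.128/27
14 hosts -> /28 (14 usable): 192.168.173.160/28
Allocation: 192.168.173.0/25 (65 hosts, 126 usable); 192.168.173.128/27 (27 hosts, 30 usable); 192.168.173.160/28 (14 hosts, 14 usable)


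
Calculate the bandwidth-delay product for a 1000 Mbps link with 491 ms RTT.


BDP = bandwidth * RTT
= 1000 Mbps * 491 ms
= 1000 * 1e6 * 491 / 1000 bits
= 491000000 bits
= 61375000 bytes
= 59936.5234 KB
BDP = 491000000 bits (61375000 bytes)


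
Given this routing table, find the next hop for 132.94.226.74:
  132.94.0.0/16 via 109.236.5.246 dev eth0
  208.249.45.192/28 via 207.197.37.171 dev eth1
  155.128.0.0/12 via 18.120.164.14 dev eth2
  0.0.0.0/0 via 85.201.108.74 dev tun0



Longest prefix match for 132.94.226.74:
  /16 132.94.0.0: MATCH
  /28 208.249.45.192: no
  /12 155.128.0.0: no
  /0 0.0.0.0: MATCH
Selected: next-hop 109.236.5.246 via eth0 (matched /16)


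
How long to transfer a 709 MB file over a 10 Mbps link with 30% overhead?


Effective throughput = 10 * (1 - 30/100) = 7 Mbps
File size in Mb = 709 * 8 = 5672 Mb
Time = 5672 / 7
Time = 810.2857 seconds


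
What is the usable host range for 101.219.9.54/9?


Network: 101.128.0.0
Broadcast: 101.255.255.255
First usable = network + 1
Last usable = broadcast - 1
Range: 101.128.0.1 to 101.255.255.254


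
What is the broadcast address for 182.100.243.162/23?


Network: 182.100.242.0/23
Host bits = 9
Set all host bits to 1:
Broadcast: 182.100.243.255


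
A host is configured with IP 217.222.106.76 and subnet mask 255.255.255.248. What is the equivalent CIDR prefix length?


Binary: 11111111.11111111.11111111.11111000
Count leading 1s
Prefix: /29


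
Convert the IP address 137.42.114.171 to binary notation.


137 = 10001001
42 = 00101010
114 = 01110010
171 = 10101011
Binary: 10001001.00101010.01110010.10101011


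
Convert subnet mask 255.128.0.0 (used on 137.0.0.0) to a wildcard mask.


Subnet mask: 255.128.0.0
Wildcard = 255.255.255.255 - subnet mask
255 - 255 = 0
255 - 128 = 127
255 - 0 = 255
255 - 0 = 255
Wildcard: 0.127.255.255


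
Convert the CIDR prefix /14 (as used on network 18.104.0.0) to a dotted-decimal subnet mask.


/14 means 14 network bits, 18 host bits
Binary: 11111111111111000000000000000000
Mask: 255.252.0.0


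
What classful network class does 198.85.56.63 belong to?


First octet: 198
Binary: 11000110
110xxxxx -> Class C (192-223)
Class C, default mask 255.255.255.0 (/24)


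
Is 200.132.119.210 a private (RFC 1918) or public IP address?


RFC 1918 private ranges:
  10.0.0.0/8 (10.0.0.0 - 10.255.255.255)
  172.16.0.0/12 (172.16.0.0 - 172.31.255.255)
  192.168.0.0/16 (192.168.0.0 - 192.168.255.255)
Public (not in any RFC 1918 range)


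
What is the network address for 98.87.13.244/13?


IP:   01100010.01010111.00001101.11110100
Mask: 11111111.11111000.00000000.00000000
AND operation:
Net:  01100010.01010000.00000000.00000000
Network: 98.80.0.0/13


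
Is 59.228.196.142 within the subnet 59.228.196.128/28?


Subnet network: 59.228.196.128
Test IP AND mask: 59.228.196.128
Yes, 59.228.196.142 is in 59.228.196.128/28


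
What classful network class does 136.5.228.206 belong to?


First octet: 136
Binary: 10001000
10xxxxxx -> Class B (128-191)
Class B, default mask 255.255.0.0 (/16)


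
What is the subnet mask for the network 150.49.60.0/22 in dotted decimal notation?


/22 means 22 network bits, 10 host bits
Binary: 11111111111111111111110000000000
Mask: 255.255.252.0
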